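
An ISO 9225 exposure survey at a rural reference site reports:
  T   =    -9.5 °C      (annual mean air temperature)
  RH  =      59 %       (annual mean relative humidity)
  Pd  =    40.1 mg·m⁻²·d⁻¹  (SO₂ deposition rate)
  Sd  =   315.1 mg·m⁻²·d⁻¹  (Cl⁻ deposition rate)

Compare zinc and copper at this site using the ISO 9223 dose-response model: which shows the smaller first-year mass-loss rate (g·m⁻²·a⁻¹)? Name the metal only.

zinc: T≤10 °C ⇒ hinge +0.038·(-9.5−10) = -0.7410
  Pd branch = 0.0129·Pd^0.44·e^(0.046·RH+f) = 0.4708 μm/a
  Sd branch = 0.0175·Sd^0.57·e^(0.008·RH+0.085·T) = 0.3322 μm/a
  r_corr = 0.4708 + 0.3322 = 0.803 μm/a
  mass loss = 0.803 μm/a × 7.14 g/cm³ = 5.734 g·m⁻²·a⁻¹
copper: f(T) = +0.126·(T−10) [T≤10 °C] = -2.4570
  Pd branch = 0.0053·Pd^0.26·e^(0.059·RH+f) = 0.03853 μm/a
  Cl⁻ term: 0.01025·315.1^0.27·exp(0.036·59+0.049·-9.5) = 0.2544
  sum: 0.03853 + 0.2544 → r_corr = 0.293 μm/a
  mass loss = 0.293 μm/a × 8.96 g/cm³ = 2.625 g·m⁻²·a⁻¹
Ordering by g·m⁻²·a⁻¹: zinc (5.73) > copper (2.63)

copper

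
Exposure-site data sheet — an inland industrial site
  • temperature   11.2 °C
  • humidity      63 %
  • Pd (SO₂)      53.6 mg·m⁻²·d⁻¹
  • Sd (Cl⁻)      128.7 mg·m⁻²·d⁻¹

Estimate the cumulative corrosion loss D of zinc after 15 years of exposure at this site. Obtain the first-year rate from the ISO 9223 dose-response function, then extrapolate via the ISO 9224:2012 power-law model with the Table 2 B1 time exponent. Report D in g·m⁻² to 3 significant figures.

D(15) = 157 g·m⁻²

zinc: temperature factor f = -0.071·(1.2) = -0.0852
  Pd branch = 0.0129·Pd^0.44·e^(0.046·RH+f) = 1.239 μm/a
  Sd branch = 0.0175·Sd^0.57·e^(0.008·RH+0.085·T) = 1.196 μm/a
  r_corr = 1.239 + 1.196 = 2.435 μm/a
ISO 9224: D(t) = r_corr · t^b with b = 0.813 (zinc, B1)
  D(15) = 2.435 × 15^0.813 = 2.435 × 9.04 = 22.01 μm
  Mass loss = 22.01 μm × 7.14 g/cm³ = 157.2 g·m⁻²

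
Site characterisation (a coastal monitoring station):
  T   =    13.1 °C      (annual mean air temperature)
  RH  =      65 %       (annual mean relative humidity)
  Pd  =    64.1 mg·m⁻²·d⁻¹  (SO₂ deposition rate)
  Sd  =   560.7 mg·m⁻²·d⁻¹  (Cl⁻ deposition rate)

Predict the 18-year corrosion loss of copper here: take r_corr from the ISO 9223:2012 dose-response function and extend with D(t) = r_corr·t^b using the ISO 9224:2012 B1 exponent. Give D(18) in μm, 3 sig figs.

D(18) = 11.6 μm

copper: temperature factor f = -0.080·(3.1) = -0.2480
  sulphur-dioxide contribution → 0.5648 μm/a
  chloride contribution → 1.117 μm/a
  ⇒ r_corr(copper) = 1.681 μm/a
Long-term exponent b (ISO 9224 Table 2, B1) = 0.667
  D(18) = 1.681 × 18^0.667 = 1.681 × 6.875 = 11.56 μm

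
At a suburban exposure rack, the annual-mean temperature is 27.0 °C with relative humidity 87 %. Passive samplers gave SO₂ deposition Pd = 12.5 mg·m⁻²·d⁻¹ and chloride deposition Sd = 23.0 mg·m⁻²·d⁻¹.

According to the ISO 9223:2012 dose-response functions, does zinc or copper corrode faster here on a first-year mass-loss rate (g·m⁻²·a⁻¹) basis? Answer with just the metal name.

copper

zinc: temperature factor f = -0.071·(17.0) = -1.2070
  SO₂ term: 0.0129·12.5^0.44·exp(0.046·87-1.2070) = 0.6413
  Sd branch = 0.0175·Sd^0.57·e^(0.008·RH+0.085·T) = 2.081 μm/a
  sum: 0.6413 + 2.081 → r_corr = 2.722 μm/a
  mass loss = 2.722 μm/a × 7.14 g/cm³ = 19.43 g·m⁻²·a⁻¹
copper: T>10 °C ⇒ hinge -0.080·(27.0−10) = -1.3600
  Pd branch = 0.0053·Pd^0.26·e^(0.059·RH+f) = 0.4447 μm/a
  Sd branch = 0.01025·Sd^0.27·e^(0.036·RH+0.049·T) = 2.057 μm/a
  r_corr = 0.4447 + 2.057 = 2.501 μm/a
  mass loss = 2.501 μm/a × 8.96 g/cm³ = 22.41 g·m⁻²·a⁻¹
Ordering by g·m⁻²·a⁻¹: copper (22.4) > zinc (19.4)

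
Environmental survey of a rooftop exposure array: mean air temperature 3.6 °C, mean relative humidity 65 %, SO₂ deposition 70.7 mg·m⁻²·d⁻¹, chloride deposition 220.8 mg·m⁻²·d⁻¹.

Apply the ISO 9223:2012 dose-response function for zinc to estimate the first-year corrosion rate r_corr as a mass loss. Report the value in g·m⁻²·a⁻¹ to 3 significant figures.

r_corr = 15.5 g·m⁻²·a⁻¹

zinc: f(T) = +0.038·(T−10) [T≤10 °C] = -0.2432
  Pd branch = 0.0129·Pd^0.44·e^(0.046·RH+f) = 1.31 μm/a
  Cl⁻ term: 0.0175·220.8^0.57·exp(0.008·65+0.085·3.6) = 0.8667
  sum: 1.31 + 0.8667 → r_corr = 2.177 μm/a
Convert to mass loss: 2.177 μm/a × 7.14 g/cm³ = 15.54 g·m⁻²·a⁻¹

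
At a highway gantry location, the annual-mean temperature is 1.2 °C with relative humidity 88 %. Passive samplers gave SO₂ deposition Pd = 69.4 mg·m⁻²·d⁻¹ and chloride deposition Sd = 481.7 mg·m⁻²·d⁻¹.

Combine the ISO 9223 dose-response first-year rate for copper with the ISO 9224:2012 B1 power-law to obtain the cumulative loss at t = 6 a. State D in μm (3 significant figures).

D(6) = 7.65 μm

copper: T≤10 °C ⇒ hinge +0.126·(1.2−10) = -1.1088
  sulphur-dioxide contribution → 0.947 μm/a
  chloride contribution → 1.369 μm/a
  ⇒ r_corr(copper) = 2.316 μm/a
Power-law: D(6) = r_corr · 6^0.667
  D(6) = 2.316 × 6^0.667 = 2.316 × 3.304 = 7.652 μm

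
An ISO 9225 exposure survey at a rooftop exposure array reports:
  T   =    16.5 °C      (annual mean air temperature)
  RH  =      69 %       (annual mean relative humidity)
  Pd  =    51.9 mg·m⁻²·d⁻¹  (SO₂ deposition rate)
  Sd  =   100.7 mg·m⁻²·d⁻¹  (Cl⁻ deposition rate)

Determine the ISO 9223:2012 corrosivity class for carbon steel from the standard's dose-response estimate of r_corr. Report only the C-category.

C4

carbon steel: T>10 °C ⇒ hinge -0.054·(16.5−10) = -0.3510
  sulphur-dioxide contribution → 38.61 μm/a
  chloride contribution → 33.57 μm/a
  ⇒ r_corr(carbon steel) = 72.19 μm/a
72.2 μm/a falls in (50, 80] for carbon steel → category C4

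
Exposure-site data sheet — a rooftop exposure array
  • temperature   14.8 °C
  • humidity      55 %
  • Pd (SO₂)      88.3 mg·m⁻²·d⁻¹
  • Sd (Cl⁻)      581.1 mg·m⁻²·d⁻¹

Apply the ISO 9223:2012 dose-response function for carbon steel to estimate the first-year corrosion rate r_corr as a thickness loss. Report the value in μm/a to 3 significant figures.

r_corr = 101 μm/a

carbon steel: T>10 °C ⇒ hinge -0.054·(14.8−10) = -0.2592
  SO₂ term: 1.77·88.3^0.52·exp(0.02·55-0.2592) = 42.17
  Cl⁻ term: 0.102·581.1^0.62·exp(0.033·55+0.04·14.8) = 58.58
  sum: 42.17 + 58.58 → r_corr = 100.8 μm/a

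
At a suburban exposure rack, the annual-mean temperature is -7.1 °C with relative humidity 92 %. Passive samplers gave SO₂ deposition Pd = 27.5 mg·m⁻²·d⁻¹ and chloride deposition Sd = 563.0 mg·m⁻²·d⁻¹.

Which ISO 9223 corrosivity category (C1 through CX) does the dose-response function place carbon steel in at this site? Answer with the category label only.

carbon steel: f(T) = +0.150·(T−10) [T≤10 °C] = -2.5650
  SO₂ term: 1.77·27.5^0.52·exp(0.02·92-2.5650) = 4.804
  Sd branch = 0.102·Sd^0.62·e^(0.033·RH+0.04·T) = 81.11 μm/a
  r_corr = 4.804 + 81.11 = 85.92 μm/a
ISO 9223 Table 2 (carbon steel): 80 < 85.9 ≤ 200 μm/a ⇒ C5

C5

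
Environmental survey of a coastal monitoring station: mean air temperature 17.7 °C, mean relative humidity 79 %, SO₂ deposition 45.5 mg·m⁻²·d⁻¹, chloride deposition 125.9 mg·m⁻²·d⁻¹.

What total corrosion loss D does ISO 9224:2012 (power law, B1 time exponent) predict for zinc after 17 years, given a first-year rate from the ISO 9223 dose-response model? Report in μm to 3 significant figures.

zinc: f(T) = -0.071·(T−10) [T>10 °C] = -0.5467
  sulphur-dioxide contribution → 1.517 μm/a
  chloride contribution → 2.333 μm/a
  total first-year rate 3.85 μm/a
Power-law: D(17) = r_corr · 17^0.813
  D(17) = 3.85 × 17^0.813 = 3.85 × 10.01 = 38.53 μm

D(17) = 38.5 μm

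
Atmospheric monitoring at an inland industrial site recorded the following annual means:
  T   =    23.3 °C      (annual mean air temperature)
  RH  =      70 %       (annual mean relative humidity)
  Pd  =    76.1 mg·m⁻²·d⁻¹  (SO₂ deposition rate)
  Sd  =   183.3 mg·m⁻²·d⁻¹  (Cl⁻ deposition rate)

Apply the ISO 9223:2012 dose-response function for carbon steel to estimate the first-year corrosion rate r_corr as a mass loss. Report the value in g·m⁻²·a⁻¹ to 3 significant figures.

carbon steel: temperature factor f = -0.054·(13.3) = -0.7182
  Pd branch = 1.77·Pd^0.52·e^(0.02·RH+f) = 33.3 μm/a
  Sd branch = 0.102·Sd^0.62·e^(0.033·RH+0.04·T) = 66.03 μm/a
  r_corr = 33.3 + 66.03 = 99.33 μm/a
Convert to mass loss: 99.33 μm/a × 7.85 g/cm³ = 779.7 g·m⁻²·a⁻¹

r_corr = 780 g·m⁻²·a⁻¹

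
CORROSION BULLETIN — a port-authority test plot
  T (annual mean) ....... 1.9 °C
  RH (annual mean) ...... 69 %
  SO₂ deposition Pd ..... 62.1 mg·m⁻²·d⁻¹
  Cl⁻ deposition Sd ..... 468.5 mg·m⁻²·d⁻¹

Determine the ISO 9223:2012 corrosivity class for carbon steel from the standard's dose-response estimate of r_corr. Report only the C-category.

C4

carbon steel: T≤10 °C ⇒ hinge +0.150·(1.9−10) = -1.2150
  Pd branch = 1.77·Pd^0.52·e^(0.02·RH+f) = 17.87 μm/a
  Cl⁻ term: 0.102·468.5^0.62·exp(0.033·69+0.04·1.9) = 48.57
  r_corr = 17.87 + 48.57 = 66.43 μm/a
66.4 μm/a falls in (50, 80] for carbon steel → category C4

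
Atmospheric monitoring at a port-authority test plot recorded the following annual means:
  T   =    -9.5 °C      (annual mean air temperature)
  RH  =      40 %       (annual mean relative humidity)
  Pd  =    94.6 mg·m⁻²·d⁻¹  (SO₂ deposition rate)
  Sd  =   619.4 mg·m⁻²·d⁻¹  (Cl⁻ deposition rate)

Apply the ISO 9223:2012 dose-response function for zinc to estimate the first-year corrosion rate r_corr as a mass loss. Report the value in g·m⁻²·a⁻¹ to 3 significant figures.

r_corr = 5.04 g·m⁻²·a⁻¹

zinc: temperature factor f = +0.038·(-19.5) = -0.7410
  Pd branch = 0.0129·Pd^0.44·e^(0.046·RH+f) = 0.2866 μm/a
  Sd branch = 0.0175·Sd^0.57·e^(0.008·RH+0.085·T) = 0.4195 μm/a
  r_corr = 0.2866 + 0.4195 = 0.7061 μm/a
Convert to mass loss: 0.7061 μm/a × 7.14 g/cm³ = 5.042 g·m⁻²·a⁻¹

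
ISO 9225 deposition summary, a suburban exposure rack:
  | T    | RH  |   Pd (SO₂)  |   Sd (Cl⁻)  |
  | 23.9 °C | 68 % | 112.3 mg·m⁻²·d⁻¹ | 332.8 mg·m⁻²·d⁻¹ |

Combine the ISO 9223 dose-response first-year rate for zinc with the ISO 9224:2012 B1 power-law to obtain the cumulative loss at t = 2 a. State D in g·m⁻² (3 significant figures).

zinc: T>10 °C ⇒ hinge -0.071·(23.9−10) = -0.9869
  sulphur-dioxide contribution → 0.8762 μm/a
  chloride contribution → 6.298 μm/a
  ⇒ r_corr(zinc) = 7.174 μm/a
Power-law: D(2) = r_corr · 2^0.813
  D(2) = 7.174 × 2^0.813 = 7.174 × 1.757 = 12.6 μm
  Mass loss = 12.6 μm × 7.14 g/cm³ = 89.99 g·m⁻²

D(2) = 90.0 g·m⁻²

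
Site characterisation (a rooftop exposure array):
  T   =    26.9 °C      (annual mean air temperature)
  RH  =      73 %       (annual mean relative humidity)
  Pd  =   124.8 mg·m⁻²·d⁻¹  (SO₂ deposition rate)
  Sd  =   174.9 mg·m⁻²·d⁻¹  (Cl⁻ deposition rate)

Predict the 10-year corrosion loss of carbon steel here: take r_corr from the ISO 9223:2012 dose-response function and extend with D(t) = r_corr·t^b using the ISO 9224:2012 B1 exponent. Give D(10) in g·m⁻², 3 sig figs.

carbon steel: f(T) = -0.054·(T−10) [T>10 °C] = -0.9126
  Pd branch = 1.77·Pd^0.52·e^(0.02·RH+f) = 37.65 μm/a
  Cl⁻ term: 0.102·174.9^0.62·exp(0.033·73+0.04·26.9) = 81.78
  sum: 37.65 + 81.78 → r_corr = 119.4 μm/a
Power-law: D(10) = r_corr · 10^0.523
  D(10) = 119.4 × 10^0.523 = 119.4 × 3.334 = 398.2 μm
  Mass loss = 398.2 μm × 7.85 g/cm³ = 3126 g·m⁻²

D(10) = 3.13e+03 g·m⁻²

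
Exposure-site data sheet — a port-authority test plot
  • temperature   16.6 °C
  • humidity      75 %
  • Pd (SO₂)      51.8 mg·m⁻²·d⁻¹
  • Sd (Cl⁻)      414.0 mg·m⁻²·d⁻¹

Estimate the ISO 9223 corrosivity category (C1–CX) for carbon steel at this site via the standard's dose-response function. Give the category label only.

carbon steel: f(T) = -0.054·(T−10) [T>10 °C] = -0.3564
  SO₂ term: 1.77·51.8^0.52·exp(0.02·75-0.3564) = 43.26
  Cl⁻ term: 0.102·414.0^0.62·exp(0.033·75+0.04·16.6) = 98.72
  sum: 43.26 + 98.72 → r_corr = 142 μm/a
142 μm/a falls in (80, 200] for carbon steel → category C5

C5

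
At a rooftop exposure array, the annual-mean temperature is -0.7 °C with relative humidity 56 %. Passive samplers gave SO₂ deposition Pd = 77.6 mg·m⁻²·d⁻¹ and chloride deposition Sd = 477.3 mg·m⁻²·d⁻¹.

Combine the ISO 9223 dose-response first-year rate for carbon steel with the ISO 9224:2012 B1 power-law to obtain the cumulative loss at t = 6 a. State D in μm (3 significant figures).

carbon steel: f(T) = +0.150·(T−10) [T≤10 °C] = -1.6050
  sulphur-dioxide contribution → 10.47 μm/a
  chloride contribution → 28.83 μm/a
  ⇒ r_corr(carbon steel) = 39.3 μm/a
Long-term exponent b (ISO 9224 Table 2, B1) = 0.523
  D(6) = 39.3 × 6^0.523 = 39.3 × 2.553 = 100.3 μm

D(6) = 100 μm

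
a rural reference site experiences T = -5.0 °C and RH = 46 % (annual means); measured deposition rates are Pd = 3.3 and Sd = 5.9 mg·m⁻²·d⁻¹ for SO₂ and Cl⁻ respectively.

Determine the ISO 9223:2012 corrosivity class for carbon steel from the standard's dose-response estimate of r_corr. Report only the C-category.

C2

carbon steel: temperature factor f = +0.150·(-15.0) = -2.2500
  Pd branch = 1.77·Pd^0.52·e^(0.02·RH+f) = 0.8709 μm/a
  Cl⁻ term: 0.102·5.9^0.62·exp(0.033·46+0.04·-5.0) = 1.145
  sum: 0.8709 + 1.145 → r_corr = 2.016 μm/a
Category bounds: 1.3…25 μm/a bracket r_corr ⇒ C2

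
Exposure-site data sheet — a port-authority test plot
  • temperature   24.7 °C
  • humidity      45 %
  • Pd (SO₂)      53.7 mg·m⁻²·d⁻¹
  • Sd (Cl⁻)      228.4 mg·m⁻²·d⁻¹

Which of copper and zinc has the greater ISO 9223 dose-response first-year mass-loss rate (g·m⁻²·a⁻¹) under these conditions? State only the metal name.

zinc

copper: T>10 °C ⇒ hinge -0.080·(24.7−10) = -1.1760
  sulphur-dioxide contribution → 0.06552 μm/a
  chloride contribution → 0.7529 μm/a
  ⇒ r_corr(copper) = 0.8185 μm/a
  mass loss = 0.8185 μm/a × 8.96 g/cm³ = 7.333 g·m⁻²·a⁻¹
zinc: f(T) = -0.071·(T−10) [T>10 °C] = -1.0437
  sulphur-dioxide contribution → 0.2077 μm/a
  chloride contribution → 4.525 μm/a
  ⇒ r_corr(zinc) = 4.733 μm/a
  mass loss = 4.733 μm/a × 7.14 g/cm³ = 33.79 g·m⁻²·a⁻¹
Ordering by g·m⁻²·a⁻¹: zinc (33.8) > copper (7.33)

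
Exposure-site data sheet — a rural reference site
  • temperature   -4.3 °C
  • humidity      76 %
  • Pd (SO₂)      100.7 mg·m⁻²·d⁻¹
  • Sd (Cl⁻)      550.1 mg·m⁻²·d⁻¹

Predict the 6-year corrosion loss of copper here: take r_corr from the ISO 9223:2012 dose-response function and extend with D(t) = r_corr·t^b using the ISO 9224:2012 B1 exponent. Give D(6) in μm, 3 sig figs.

copper: f(T) = +0.126·(T−10) [T≤10 °C] = -1.8018
  sulphur-dioxide contribution → 0.257 μm/a
  chloride contribution → 0.7037 μm/a
  total first-year rate 0.9607 μm/a
ISO 9224: D(t) = r_corr · t^b with b = 0.667 (copper, B1)
  D(6) = 0.9607 × 6^0.667 = 0.9607 × 3.304 = 3.174 μm

D(6) = 3.17 μm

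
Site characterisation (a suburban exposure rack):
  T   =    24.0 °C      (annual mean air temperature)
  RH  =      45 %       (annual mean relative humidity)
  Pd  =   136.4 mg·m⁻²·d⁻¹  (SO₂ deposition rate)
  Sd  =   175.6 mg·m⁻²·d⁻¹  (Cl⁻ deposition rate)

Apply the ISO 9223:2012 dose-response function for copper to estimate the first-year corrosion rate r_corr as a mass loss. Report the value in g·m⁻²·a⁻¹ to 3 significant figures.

copper: f(T) = -0.080·(T−10) [T>10 °C] = -1.1200
  sulphur-dioxide contribution → 0.0883 μm/a
  chloride contribution → 0.6777 μm/a
  ⇒ r_corr(copper) = 0.766 μm/a
Convert to mass loss: 0.766 μm/a × 8.96 g/cm³ = 6.863 g·m⁻²·a⁻¹

r_corr = 6.86 g·m⁻²·a⁻¹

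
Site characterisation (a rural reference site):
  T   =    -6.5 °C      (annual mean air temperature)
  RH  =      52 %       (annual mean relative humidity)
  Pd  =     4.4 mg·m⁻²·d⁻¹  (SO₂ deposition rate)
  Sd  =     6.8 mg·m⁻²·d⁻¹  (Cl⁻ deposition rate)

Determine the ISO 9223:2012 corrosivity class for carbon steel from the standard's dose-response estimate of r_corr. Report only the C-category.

C2

carbon steel: temperature factor f = +0.150·(-16.5) = -2.4750
  sulphur-dioxide contribution → 0.9107 μm/a
  chloride contribution → 1.436 μm/a
  total first-year rate 2.346 μm/a
2.35 μm/a falls in (1.3, 25] for carbon steel → category C2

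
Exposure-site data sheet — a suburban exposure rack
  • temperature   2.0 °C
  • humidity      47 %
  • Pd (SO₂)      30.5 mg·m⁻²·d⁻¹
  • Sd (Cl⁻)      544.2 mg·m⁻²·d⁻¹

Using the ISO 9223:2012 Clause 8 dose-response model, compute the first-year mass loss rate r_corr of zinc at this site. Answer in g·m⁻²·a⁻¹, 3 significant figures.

zinc: temperature factor f = +0.038·(-8.0) = -0.3040
  SO₂ term: 0.0129·30.5^0.44·exp(0.046·47-0.3040) = 0.372
  Cl⁻ term: 0.0175·544.2^0.57·exp(0.008·47+0.085·2.0) = 1.095
  r_corr = 0.372 + 1.095 = 1.467 μm/a
Convert to mass loss: 1.467 μm/a × 7.14 g/cm³ = 10.48 g·m⁻²·a⁻¹

r_corr = 10.5 g·m⁻²·a⁻¹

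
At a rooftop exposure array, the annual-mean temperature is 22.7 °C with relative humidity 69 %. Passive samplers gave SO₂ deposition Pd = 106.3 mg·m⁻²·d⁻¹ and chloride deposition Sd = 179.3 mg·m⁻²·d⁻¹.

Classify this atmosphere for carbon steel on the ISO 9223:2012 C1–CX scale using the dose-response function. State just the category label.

carbon steel: f(T) = -0.054·(T−10) [T>10 °C] = -0.6858
  sulphur-dioxide contribution → 40.11 μm/a
  chloride contribution → 61.52 μm/a
  ⇒ r_corr(carbon steel) = 101.6 μm/a
Category bounds: 80…200 μm/a bracket r_corr ⇒ C5

C5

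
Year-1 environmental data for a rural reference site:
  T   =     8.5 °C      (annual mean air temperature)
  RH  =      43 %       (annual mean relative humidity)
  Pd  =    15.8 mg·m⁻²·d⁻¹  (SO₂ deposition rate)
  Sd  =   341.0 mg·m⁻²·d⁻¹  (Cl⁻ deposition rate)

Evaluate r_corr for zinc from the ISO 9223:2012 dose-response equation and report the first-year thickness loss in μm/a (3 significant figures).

zinc: f(T) = +0.038·(T−10) [T≤10 °C] = -0.0570
  Pd branch = 0.0129·Pd^0.44·e^(0.046·RH+f) = 0.2967 μm/a
  Sd branch = 0.0175·Sd^0.57·e^(0.008·RH+0.085·T) = 1.412 μm/a
  r_corr = 0.2967 + 1.412 = 1.709 μm/a

r_corr = 1.71 μm/a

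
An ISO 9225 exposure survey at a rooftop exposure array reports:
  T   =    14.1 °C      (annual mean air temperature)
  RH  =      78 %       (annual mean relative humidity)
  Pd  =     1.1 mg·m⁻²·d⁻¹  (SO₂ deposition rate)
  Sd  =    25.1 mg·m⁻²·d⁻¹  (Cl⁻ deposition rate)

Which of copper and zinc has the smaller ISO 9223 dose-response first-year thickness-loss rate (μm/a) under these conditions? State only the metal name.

zinc

copper: f(T) = -0.080·(T−10) [T>10 °C] = -0.3280
  Pd branch = 0.0053·Pd^0.26·e^(0.059·RH+f) = 0.3901 μm/a
  Cl⁻ term: 0.01025·25.1^0.27·exp(0.036·78+0.049·14.1) = 0.8094
  sum: 0.3901 + 0.8094 → r_corr = 1.2 μm/a
zinc: T>10 °C ⇒ hinge -0.071·(14.1−10) = -0.2911
  SO₂ term: 0.0129·1.1^0.44·exp(0.046·78-0.2911) = 0.3636
  Sd branch = 0.0175·Sd^0.57·e^(0.008·RH+0.085·T) = 0.6798 μm/a
  sum: 0.3636 + 0.6798 → r_corr = 1.043 μm/a
Ordering by μm/a: copper (1.2) > zinc (1.04)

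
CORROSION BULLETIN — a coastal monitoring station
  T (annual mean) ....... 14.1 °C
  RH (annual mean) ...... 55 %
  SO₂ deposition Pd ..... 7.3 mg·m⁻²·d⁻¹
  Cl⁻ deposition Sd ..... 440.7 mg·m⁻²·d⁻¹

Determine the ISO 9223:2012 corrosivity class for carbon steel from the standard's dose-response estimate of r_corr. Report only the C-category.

C4

carbon steel: T>10 °C ⇒ hinge -0.054·(14.1−10) = -0.2214
  SO₂ term: 1.77·7.3^0.52·exp(0.02·55-0.2214) = 11.98
  Sd branch = 0.102·Sd^0.62·e^(0.033·RH+0.04·T) = 47.99 μm/a
  r_corr = 11.98 + 47.99 = 59.97 μm/a
60 μm/a falls in (50, 80] for carbon steel → category C4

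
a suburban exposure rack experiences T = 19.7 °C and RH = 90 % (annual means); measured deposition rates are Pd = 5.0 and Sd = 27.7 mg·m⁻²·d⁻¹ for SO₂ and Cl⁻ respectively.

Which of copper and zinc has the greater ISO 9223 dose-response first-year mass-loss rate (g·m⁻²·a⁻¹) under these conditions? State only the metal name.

copper

copper: temperature factor f = -0.080·(9.7) = -0.7760
  sulphur-dioxide contribution → 0.7501 μm/a
  chloride contribution → 1.685 μm/a
  total first-year rate 2.435 μm/a
  mass loss = 2.435 μm/a × 8.96 g/cm³ = 21.82 g·m⁻²·a⁻¹
zinc: f(T) = -0.071·(T−10) [T>10 °C] = -0.6887
  sulphur-dioxide contribution → 0.8261 μm/a
  chloride contribution → 1.274 μm/a
  ⇒ r_corr(zinc) = 2.1 μm/a
  mass loss = 2.1 μm/a × 7.14 g/cm³ = 14.99 g·m⁻²·a⁻¹
Ordering by g·m⁻²·a⁻¹: copper (21.8) > zinc (15)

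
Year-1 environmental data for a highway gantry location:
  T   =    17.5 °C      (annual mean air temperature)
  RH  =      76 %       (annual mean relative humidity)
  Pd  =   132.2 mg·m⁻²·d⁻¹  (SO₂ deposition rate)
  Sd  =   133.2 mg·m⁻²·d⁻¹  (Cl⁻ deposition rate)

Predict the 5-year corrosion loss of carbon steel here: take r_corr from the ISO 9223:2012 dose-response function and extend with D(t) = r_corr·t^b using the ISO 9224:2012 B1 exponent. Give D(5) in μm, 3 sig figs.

D(5) = 280 μm

carbon steel: T>10 °C ⇒ hinge -0.054·(17.5−10) = -0.4050
  Pd branch = 1.77·Pd^0.52·e^(0.02·RH+f) = 68.43 μm/a
  Sd branch = 0.102·Sd^0.62·e^(0.033·RH+0.04·T) = 52.36 μm/a
  r_corr = 68.43 + 52.36 = 120.8 μm/a
ISO 9224: D(t) = r_corr · t^b with b = 0.523 (carbon steel, B1)
  D(5) = 120.8 × 5^0.523 = 120.8 × 2.32 = 280.3 μm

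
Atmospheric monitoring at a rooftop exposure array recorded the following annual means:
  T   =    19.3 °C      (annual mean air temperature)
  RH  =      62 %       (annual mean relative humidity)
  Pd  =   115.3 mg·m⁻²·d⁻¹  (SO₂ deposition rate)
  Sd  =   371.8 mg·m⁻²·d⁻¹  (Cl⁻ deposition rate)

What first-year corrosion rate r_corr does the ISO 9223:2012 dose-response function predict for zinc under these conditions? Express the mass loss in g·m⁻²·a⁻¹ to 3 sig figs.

zinc: f(T) = -0.071·(T−10) [T>10 °C] = -0.6603
  sulphur-dioxide contribution → 0.9325 μm/a
  chloride contribution → 4.325 μm/a
  total first-year rate 5.257 μm/a
Convert to mass loss: 5.257 μm/a × 7.14 g/cm³ = 37.54 g·m⁻²·a⁻¹

r_corr = 37.5 g·m⁻²·a⁻¹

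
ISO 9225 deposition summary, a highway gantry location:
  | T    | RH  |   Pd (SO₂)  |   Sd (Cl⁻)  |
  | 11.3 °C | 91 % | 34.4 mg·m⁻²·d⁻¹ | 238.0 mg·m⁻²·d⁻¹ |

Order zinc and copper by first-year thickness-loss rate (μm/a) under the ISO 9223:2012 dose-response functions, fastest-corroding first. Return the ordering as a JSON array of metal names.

["zinc", "copper"]

zinc: temperature factor f = -0.071·(1.3) = -0.0923
  SO₂ term: 0.0129·34.4^0.44·exp(0.046·91-0.0923) = 3.669
  Sd branch = 0.0175·Sd^0.57·e^(0.008·RH+0.085·T) = 2.143 μm/a
  sum: 3.669 + 2.143 → r_corr = 5.812 μm/a
copper: T>10 °C ⇒ hinge -0.080·(11.3−10) = -0.1040
  SO₂ term: 0.0053·34.4^0.26·exp(0.059·91-0.1040) = 2.572
  Sd branch = 0.01025·Sd^0.27·e^(0.036·RH+0.049·T) = 2.068 μm/a
  r_corr = 2.572 + 2.068 = 4.641 μm/a
Ordering by μm/a: zinc (5.81) > copper (4.64)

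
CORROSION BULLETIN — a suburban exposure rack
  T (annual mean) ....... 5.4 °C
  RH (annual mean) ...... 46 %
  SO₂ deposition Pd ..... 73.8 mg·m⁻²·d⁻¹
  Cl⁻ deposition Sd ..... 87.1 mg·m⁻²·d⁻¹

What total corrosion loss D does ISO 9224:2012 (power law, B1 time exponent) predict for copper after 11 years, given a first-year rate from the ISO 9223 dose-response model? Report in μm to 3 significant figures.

D(11) = 1.84 μm

copper: f(T) = +0.126·(T−10) [T≤10 °C] = -0.5796
  Pd branch = 0.0053·Pd^0.26·e^(0.059·RH+f) = 0.1371 μm/a
  Sd branch = 0.01025·Sd^0.27·e^(0.036·RH+0.049·T) = 0.2337 μm/a
  r_corr = 0.1371 + 0.2337 = 0.3708 μm/a
Power-law: D(11) = r_corr · 11^0.667
  D(11) = 0.3708 × 11^0.667 = 0.3708 × 4.95 = 1.835 μm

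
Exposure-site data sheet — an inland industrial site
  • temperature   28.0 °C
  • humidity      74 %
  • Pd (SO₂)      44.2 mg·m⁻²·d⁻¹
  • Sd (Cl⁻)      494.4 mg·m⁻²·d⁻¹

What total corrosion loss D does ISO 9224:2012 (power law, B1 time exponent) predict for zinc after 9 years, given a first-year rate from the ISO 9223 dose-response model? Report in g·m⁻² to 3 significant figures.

D(9) = 524 g·m⁻²

zinc: temperature factor f = -0.071·(18.0) = -1.2780
  SO₂ term: 0.0129·44.2^0.44·exp(0.046·74-1.2780) = 0.5726
  Cl⁻ term: 0.0175·494.4^0.57·exp(0.008·74+0.085·28.0) = 11.73
  sum: 0.5726 + 11.73 → r_corr = 12.31 μm/a
Power-law: D(9) = r_corr · 9^0.813
  D(9) = 12.31 × 9^0.813 = 12.31 × 5.968 = 73.43 μm
  Mass loss = 73.43 μm × 7.14 g/cm³ = 524.3 g·m⁻²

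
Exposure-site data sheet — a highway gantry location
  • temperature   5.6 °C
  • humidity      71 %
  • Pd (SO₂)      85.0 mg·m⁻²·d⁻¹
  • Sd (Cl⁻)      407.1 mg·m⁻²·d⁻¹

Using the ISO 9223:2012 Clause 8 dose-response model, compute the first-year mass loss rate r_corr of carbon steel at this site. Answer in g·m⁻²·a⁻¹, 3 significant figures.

r_corr = 732 g·m⁻²·a⁻¹

carbon steel: temperature factor f = +0.150·(-4.4) = -0.6600
  sulphur-dioxide contribution → 38.14 μm/a
  chloride contribution → 55.14 μm/a
  ⇒ r_corr(carbon steel) = 93.27 μm/a
Convert to mass loss: 93.27 μm/a × 7.85 g/cm³ = 732.2 g·m⁻²·a⁻¹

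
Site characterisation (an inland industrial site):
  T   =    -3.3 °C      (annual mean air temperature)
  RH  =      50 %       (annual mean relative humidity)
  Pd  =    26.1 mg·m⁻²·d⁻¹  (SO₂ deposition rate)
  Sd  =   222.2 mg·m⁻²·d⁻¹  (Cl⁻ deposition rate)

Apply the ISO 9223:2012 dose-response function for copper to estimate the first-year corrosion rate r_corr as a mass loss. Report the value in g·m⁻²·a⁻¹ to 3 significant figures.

copper: f(T) = +0.126·(T−10) [T≤10 °C] = -1.6758
  SO₂ term: 0.0053·26.1^0.26·exp(0.059·50-1.6758) = 0.04426
  Sd branch = 0.01025·Sd^0.27·e^(0.036·RH+0.049·T) = 0.2269 μm/a
  sum: 0.04426 + 0.2269 → r_corr = 0.2712 μm/a
Convert to mass loss: 0.2712 μm/a × 8.96 g/cm³ = 2.43 g·m⁻²·a⁻¹

r_corr = 2.43 g·m⁻²·a⁻¹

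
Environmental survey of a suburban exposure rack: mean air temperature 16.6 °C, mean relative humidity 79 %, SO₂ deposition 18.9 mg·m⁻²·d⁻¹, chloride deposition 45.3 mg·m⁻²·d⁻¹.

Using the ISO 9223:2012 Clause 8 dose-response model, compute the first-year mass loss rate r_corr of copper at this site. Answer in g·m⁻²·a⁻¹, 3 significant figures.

r_corr = 16.3 g·m⁻²·a⁻¹

copper: temperature factor f = -0.080·(6.6) = -0.5280
  Pd branch = 0.0053·Pd^0.26·e^(0.059·RH+f) = 0.7097 μm/a
  Cl⁻ term: 0.01025·45.3^0.27·exp(0.036·79+0.049·16.6) = 1.112
  sum: 0.7097 + 1.112 → r_corr = 1.822 μm/a
Convert to mass loss: 1.822 μm/a × 8.96 g/cm³ = 16.33 g·m⁻²·a⁻¹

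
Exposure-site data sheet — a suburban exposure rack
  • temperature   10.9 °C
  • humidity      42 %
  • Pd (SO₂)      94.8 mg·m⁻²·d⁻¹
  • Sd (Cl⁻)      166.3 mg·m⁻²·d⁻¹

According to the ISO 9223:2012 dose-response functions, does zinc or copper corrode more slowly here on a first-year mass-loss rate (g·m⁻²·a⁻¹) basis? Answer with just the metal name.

zinc: T>10 °C ⇒ hinge -0.071·(10.9−10) = -0.0639
  Pd branch = 0.0129·Pd^0.44·e^(0.046·RH+f) = 0.619 μm/a
  Sd branch = 0.0175·Sd^0.57·e^(0.008·RH+0.085·T) = 1.141 μm/a
  r_corr = 0.619 + 1.141 = 1.76 μm/a
  mass loss = 1.76 μm/a × 7.14 g/cm³ = 12.57 g·m⁻²·a⁻¹
copper: f(T) = -0.080·(T−10) [T>10 °C] = -0.0720
  Pd branch = 0.0053·Pd^0.26·e^(0.059·RH+f) = 0.1919 μm/a
  Sd branch = 0.01025·Sd^0.27·e^(0.036·RH+0.049·T) = 0.3155 μm/a
  r_corr = 0.1919 + 0.3155 = 0.5074 μm/a
  mass loss = 0.5074 μm/a × 8.96 g/cm³ = 4.546 g·m⁻²·a⁻¹
Ordering by g·m⁻²·a⁻¹: zinc (12.6) > copper (4.55)

copper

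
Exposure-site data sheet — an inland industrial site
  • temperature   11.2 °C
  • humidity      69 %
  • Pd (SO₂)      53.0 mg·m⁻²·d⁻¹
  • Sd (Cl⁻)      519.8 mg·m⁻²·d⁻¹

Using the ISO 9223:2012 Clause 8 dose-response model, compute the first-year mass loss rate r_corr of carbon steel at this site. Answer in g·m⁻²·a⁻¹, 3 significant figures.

r_corr = 998 g·m⁻²·a⁻¹

carbon steel: f(T) = -0.054·(T−10) [T>10 °C] = -0.0648
  SO₂ term: 1.77·53.0^0.52·exp(0.02·69-0.0648) = 51.97
  Sd branch = 0.102·Sd^0.62·e^(0.033·RH+0.04·T) = 75.14 μm/a
  r_corr = 51.97 + 75.14 = 127.1 μm/a
Convert to mass loss: 127.1 μm/a × 7.85 g/cm³ = 997.8 g·m⁻²·a⁻¹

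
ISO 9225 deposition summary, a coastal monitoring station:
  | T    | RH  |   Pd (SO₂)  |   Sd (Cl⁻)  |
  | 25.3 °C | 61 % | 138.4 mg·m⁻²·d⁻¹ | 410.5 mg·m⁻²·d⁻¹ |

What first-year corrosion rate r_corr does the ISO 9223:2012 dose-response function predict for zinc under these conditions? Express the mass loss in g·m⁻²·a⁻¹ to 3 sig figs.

r_corr = 58.5 g·m⁻²·a⁻¹

zinc: f(T) = -0.071·(T−10) [T>10 °C] = -1.0863
  Pd branch = 0.0129·Pd^0.44·e^(0.046·RH+f) = 0.6303 μm/a
  Cl⁻ term: 0.0175·410.5^0.57·exp(0.008·61+0.085·25.3) = 7.56
  sum: 0.6303 + 7.56 → r_corr = 8.19 μm/a
Convert to mass loss: 8.19 μm/a × 7.14 g/cm³ = 58.48 g·m⁻²·a⁻¹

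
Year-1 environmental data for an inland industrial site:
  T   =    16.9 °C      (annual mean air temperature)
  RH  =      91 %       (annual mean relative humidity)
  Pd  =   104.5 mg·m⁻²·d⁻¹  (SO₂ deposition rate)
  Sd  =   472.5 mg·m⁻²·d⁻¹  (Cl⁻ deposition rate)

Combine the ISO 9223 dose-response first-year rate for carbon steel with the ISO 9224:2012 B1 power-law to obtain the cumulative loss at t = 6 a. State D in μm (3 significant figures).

carbon steel: T>10 °C ⇒ hinge -0.054·(16.9−10) = -0.3726
  SO₂ term: 1.77·104.5^0.52·exp(0.02·91-0.3726) = 84.43
  Cl⁻ term: 0.102·472.5^0.62·exp(0.033·91+0.04·16.9) = 183.9
  sum: 84.43 + 183.9 → r_corr = 268.3 μm/a
Long-term exponent b (ISO 9224 Table 2, B1) = 0.523
  D(6) = 268.3 × 6^0.523 = 268.3 × 2.553 = 684.8 μm

D(6) = 685 μm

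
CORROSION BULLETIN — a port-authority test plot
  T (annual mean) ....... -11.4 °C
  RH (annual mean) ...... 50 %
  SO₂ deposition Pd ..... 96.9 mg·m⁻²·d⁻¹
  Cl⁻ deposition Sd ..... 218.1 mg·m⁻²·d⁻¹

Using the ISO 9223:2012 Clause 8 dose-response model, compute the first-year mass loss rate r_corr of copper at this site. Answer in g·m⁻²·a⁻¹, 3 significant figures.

copper: temperature factor f = +0.126·(-21.4) = -2.6964
  sulphur-dioxide contribution → 0.02243 μm/a
  chloride contribution → 0.1518 μm/a
  ⇒ r_corr(copper) = 0.1742 μm/a
Convert to mass loss: 0.1742 μm/a × 8.96 g/cm³ = 1.561 g·m⁻²·a⁻¹

r_corr = 1.56 g·m⁻²·a⁻¹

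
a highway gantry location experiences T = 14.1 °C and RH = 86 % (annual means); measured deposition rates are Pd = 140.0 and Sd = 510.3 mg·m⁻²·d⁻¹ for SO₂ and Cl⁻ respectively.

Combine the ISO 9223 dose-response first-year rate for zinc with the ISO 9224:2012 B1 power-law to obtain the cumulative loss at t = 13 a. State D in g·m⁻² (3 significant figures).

zinc: temperature factor f = -0.071·(4.1) = -0.2911
  Pd branch = 0.0129·Pd^0.44·e^(0.046·RH+f) = 4.431 μm/a
  Sd branch = 0.0175·Sd^0.57·e^(0.008·RH+0.085·T) = 4.035 μm/a
  r_corr = 4.431 + 4.035 = 8.466 μm/a
Power-law: D(13) = r_corr · 13^0.813
  D(13) = 8.466 × 13^0.813 = 8.466 × 8.047 = 68.13 μm
  Mass loss = 68.13 μm × 7.14 g/cm³ = 486.4 g·m⁻²

D(13) = 486 g·m⁻²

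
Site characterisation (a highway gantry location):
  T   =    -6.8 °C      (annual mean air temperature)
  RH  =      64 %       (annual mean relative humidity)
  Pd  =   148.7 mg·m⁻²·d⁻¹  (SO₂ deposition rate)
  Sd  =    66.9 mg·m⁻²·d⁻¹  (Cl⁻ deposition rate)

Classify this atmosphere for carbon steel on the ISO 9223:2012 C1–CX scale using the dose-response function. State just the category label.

carbon steel: f(T) = +0.150·(T−10) [T≤10 °C] = -2.5200
  Pd branch = 1.77·Pd^0.52·e^(0.02·RH+f) = 6.903 μm/a
  Sd branch = 0.102·Sd^0.62·e^(0.033·RH+0.04·T) = 8.699 μm/a
  r_corr = 6.903 + 8.699 = 15.6 μm/a
Category bounds: 1.3…25 μm/a bracket r_corr ⇒ C2

C2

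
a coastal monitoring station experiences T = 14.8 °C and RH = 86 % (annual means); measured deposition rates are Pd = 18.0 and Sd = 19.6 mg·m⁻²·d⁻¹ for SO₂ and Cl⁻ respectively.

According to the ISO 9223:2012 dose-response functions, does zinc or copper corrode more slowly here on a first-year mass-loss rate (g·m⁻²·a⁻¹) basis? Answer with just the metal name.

zinc

zinc: temperature factor f = -0.071·(4.8) = -0.3408
  sulphur-dioxide contribution → 1.71 μm/a
  chloride contribution → 0.668 μm/a
  total first-year rate 2.378 μm/a
  mass loss = 2.378 μm/a × 7.14 g/cm³ = 16.98 g·m⁻²·a⁻¹
copper: temperature factor f = -0.080·(4.8) = -0.3840
  sulphur-dioxide contribution → 1.223 μm/a
  chloride contribution → 1.045 μm/a
  ⇒ r_corr(copper) = 2.268 μm/a
  mass loss = 2.268 μm/a × 8.96 g/cm³ = 20.32 g·m⁻²·a⁻¹
Ordering by g·m⁻²·a⁻¹: copper (20.3) > zinc (17)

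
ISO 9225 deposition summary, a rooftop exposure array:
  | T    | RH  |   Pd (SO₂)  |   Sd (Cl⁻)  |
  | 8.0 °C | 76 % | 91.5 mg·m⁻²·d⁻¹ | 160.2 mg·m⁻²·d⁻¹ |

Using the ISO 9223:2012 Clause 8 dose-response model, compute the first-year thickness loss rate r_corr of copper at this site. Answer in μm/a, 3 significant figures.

copper: f(T) = +0.126·(T−10) [T≤10 °C] = -0.2520
  SO₂ term: 0.0053·91.5^0.26·exp(0.059·76-0.2520) = 1.181
  Cl⁻ term: 0.01025·160.2^0.27·exp(0.036·76+0.049·8.0) = 0.9214
  sum: 1.181 + 0.9214 → r_corr = 2.102 μm/a

r_corr = 2.10 μm/a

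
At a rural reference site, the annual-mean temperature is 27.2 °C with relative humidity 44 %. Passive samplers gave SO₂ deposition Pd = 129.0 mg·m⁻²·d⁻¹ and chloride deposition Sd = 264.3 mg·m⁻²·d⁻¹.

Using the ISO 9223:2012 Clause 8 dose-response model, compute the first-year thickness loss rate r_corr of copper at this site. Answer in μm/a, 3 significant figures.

r_corr = 0.917 μm/a

copper: temperature factor f = -0.080·(17.2) = -1.3760
  SO₂ term: 0.0053·129.0^0.26·exp(0.059·44-1.3760) = 0.06351
  Cl⁻ term: 0.01025·264.3^0.27·exp(0.036·44+0.049·27.2) = 0.854
  sum: 0.06351 + 0.854 → r_corr = 0.9175 μm/a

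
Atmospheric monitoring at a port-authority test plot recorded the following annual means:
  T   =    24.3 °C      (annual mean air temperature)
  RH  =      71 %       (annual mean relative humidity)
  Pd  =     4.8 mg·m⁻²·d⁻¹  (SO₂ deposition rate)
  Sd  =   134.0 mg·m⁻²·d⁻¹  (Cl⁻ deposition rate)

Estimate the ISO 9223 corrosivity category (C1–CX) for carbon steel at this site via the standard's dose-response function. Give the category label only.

C4

carbon steel: f(T) = -0.054·(T−10) [T>10 °C] = -0.7722
  sulphur-dioxide contribution → 7.648 μm/a
  chloride contribution → 58.49 μm/a
  ⇒ r_corr(carbon steel) = 66.14 μm/a
Category bounds: 50…80 μm/a bracket r_corr ⇒ C4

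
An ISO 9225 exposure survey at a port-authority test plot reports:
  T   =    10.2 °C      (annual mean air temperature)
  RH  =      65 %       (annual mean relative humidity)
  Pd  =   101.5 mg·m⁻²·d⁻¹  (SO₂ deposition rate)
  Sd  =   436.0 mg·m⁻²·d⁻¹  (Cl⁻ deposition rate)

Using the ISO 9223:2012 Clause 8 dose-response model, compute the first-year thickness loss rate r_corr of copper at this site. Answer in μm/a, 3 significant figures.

copper: f(T) = -0.080·(T−10) [T>10 °C] = -0.0160
  Pd branch = 0.0053·Pd^0.26·e^(0.059·RH+f) = 0.8027 μm/a
  Cl⁻ term: 0.01025·436.0^0.27·exp(0.036·65+0.049·10.2) = 0.9051
  r_corr = 0.8027 + 0.9051 = 1.708 μm/a

r_corr = 1.71 μm/a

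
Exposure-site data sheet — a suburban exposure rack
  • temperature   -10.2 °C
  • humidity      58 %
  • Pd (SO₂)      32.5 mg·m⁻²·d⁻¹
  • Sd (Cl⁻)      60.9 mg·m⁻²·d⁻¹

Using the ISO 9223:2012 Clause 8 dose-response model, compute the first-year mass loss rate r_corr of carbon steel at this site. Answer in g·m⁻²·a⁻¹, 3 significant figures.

carbon steel: temperature factor f = +0.150·(-20.2) = -3.0300
  Pd branch = 1.77·Pd^0.52·e^(0.02·RH+f) = 1.667 μm/a
  Sd branch = 0.102·Sd^0.62·e^(0.033·RH+0.04·T) = 5.876 μm/a
  sum: 1.667 + 5.876 → r_corr = 7.544 μm/a
Convert to mass loss: 7.544 μm/a × 7.85 g/cm³ = 59.22 g·m⁻²·a⁻¹

r_corr = 59.2 g·m⁻²·a⁻¹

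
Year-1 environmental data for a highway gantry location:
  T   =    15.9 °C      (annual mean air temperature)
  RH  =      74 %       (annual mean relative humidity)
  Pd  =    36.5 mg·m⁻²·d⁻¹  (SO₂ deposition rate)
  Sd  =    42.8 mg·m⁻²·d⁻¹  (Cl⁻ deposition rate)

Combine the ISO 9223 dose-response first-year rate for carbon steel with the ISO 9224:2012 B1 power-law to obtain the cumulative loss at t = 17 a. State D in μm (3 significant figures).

carbon steel: temperature factor f = -0.054·(5.9) = -0.3186
  SO₂ term: 1.77·36.5^0.52·exp(0.02·74-0.3186) = 36.71
  Sd branch = 0.102·Sd^0.62·e^(0.033·RH+0.04·T) = 22.74 μm/a
  sum: 36.71 + 22.74 → r_corr = 59.45 μm/a
Power-law: D(17) = r_corr · 17^0.523
  D(17) = 59.45 × 17^0.523 = 59.45 × 4.401 = 261.6 μm

D(17) = 262 μm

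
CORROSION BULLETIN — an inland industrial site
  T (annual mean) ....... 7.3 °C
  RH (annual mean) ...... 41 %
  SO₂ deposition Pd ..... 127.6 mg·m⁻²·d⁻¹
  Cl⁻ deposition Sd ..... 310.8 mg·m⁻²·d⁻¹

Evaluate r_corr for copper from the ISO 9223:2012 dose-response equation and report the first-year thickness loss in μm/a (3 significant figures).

copper: f(T) = +0.126·(T−10) [T≤10 °C] = -0.3402
  sulphur-dioxide contribution → 0.1495 μm/a
  chloride contribution → 0.302 μm/a
  ⇒ r_corr(copper) = 0.4515 μm/a

r_corr = 0.452 μm/a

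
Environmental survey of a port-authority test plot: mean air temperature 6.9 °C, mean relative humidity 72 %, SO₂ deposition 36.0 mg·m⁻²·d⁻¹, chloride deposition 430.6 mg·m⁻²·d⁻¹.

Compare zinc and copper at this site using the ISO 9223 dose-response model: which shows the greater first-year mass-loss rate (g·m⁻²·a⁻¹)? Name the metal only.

zinc

zinc: T≤10 °C ⇒ hinge +0.038·(6.9−10) = -0.1178
  SO₂ term: 0.0129·36.0^0.44·exp(0.046·72-0.1178) = 1.523
  Sd branch = 0.0175·Sd^0.57·e^(0.008·RH+0.085·T) = 1.776 μm/a
  r_corr = 1.523 + 1.776 = 3.298 μm/a
  mass loss = 3.298 μm/a × 7.14 g/cm³ = 23.55 g·m⁻²·a⁻¹
copper: f(T) = +0.126·(T−10) [T≤10 °C] = -0.3906
  Pd branch = 0.0053·Pd^0.26·e^(0.059·RH+f) = 0.637 μm/a
  Sd branch = 0.01025·Sd^0.27·e^(0.036·RH+0.049·T) = 0.9873 μm/a
  r_corr = 0.637 + 0.9873 = 1.624 μm/a
  mass loss = 1.624 μm/a × 8.96 g/cm³ = 14.55 g·m⁻²·a⁻¹
Ordering by g·m⁻²·a⁻¹: zinc (23.5) > copper (14.6)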